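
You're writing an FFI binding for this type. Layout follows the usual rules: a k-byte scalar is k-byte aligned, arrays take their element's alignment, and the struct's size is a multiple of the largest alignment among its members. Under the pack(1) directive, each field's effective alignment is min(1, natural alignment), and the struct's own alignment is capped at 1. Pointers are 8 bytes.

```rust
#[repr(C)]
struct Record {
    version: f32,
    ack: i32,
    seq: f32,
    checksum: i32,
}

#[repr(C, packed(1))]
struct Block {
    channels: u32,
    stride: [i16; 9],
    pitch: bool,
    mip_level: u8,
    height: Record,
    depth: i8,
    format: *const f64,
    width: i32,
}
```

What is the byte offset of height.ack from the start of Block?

28

Record: @0: version [4B, align 4] → 4; @4: ack [4B, align 4] → 8; @8: seq [4B, align 4] → 12; @12: checksum [4B, align 4] → 16; size 16, align 4
@0: channels [4B, align 1] → 4
@4: stride [18B, align 1] → 22
@22: pitch [1B, align 1] → 23
@23: mip_level [1B, align 1] → 24
@24: height [16B, align 1] → 40
within Record: ack at 4
24 + 4 = 28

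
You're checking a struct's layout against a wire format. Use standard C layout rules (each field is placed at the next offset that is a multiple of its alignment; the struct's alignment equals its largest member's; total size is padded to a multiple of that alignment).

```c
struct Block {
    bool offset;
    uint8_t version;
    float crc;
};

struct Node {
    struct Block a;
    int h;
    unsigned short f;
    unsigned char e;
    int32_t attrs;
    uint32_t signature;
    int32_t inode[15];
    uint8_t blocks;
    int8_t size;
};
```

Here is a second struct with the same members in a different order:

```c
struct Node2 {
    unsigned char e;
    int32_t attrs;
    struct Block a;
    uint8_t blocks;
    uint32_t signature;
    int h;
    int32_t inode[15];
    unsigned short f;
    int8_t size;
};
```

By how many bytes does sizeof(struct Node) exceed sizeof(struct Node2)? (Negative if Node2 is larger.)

Block: offset at 0 (size 1, align 1) → ends 1; version at 1 (size 1, align 1) → ends 2; pad 2 to align 4 for crc; crc at 4 (size 4, align 4) → ends 8; total 8 bytes, alignment 4
a at 0 (size 8, align 4) → ends 8
h at 8 (size 4, align 4) → ends 12
f at 12 (size 2, align 2) → ends 14
e at 14 (size 1, align 1) → ends 15
pad 1 to align 4 for attrs
attrs at 16 (size 4, align 4) → ends 20
signature at 20 (size 4, align 4) → ends 24
inode at 24 (size 60, align 4) → ends 84
blocks at 84 (size 1, align 1) → ends 85
size at 85 (size 1, align 1) → ends 86
tail pad 2 to reach multiple of 4
total 88 bytes, alignment 4
— Node2 —
e at 0 (size 1, align 1) → ends 1
pad 3 to align 4 for attrs
attrs at 4 (size 4, align 4) → ends 8
a at 8 (size 8, align 4) → ends 16
blocks at 16 (size 1, align 1) → ends 17
pad 3 to align 4 for signature
signature at 20 (size 4, align 4) → ends 24
h at 24 (size 4, align 4) → ends 28
inode at 28 (size 60, align 4) → ends 88
f at 88 (size 2, align 2) → ends 90
size at 90 (size 1, align 1) → ends 91
tail pad 1 to reach multiple of 4
total 92 bytes, alignment 4
88 − 92 = -4

-4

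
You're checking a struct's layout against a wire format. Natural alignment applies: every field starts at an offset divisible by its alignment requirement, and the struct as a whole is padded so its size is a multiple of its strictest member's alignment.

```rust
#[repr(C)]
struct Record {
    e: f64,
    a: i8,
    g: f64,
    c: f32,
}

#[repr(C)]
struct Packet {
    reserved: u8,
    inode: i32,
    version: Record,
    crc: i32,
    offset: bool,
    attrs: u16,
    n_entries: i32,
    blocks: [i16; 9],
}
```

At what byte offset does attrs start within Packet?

Record: 0..8  e  (8B, 8-aligned); 8..9  a  (1B, 1-aligned); 9..16  -- padding (7B); 16..24  g  (8B, 8-aligned); 24..28  c  (4B, 4-aligned); 28..32  -- tail padding (4B); sizeof = 32, alignof = 8
0..1  reserved  (1B, 1-aligned)
1..4  -- padding (3B)
4..8  inode  (4B, 4-aligned)
8..40  version  (32B, 8-aligned)
40..44  crc  (4B, 4-aligned)
44..45  offset  (1B, 1-aligned)
45..46  -- padding (1B)
46..48  attrs  (2B, 2-aligned)

46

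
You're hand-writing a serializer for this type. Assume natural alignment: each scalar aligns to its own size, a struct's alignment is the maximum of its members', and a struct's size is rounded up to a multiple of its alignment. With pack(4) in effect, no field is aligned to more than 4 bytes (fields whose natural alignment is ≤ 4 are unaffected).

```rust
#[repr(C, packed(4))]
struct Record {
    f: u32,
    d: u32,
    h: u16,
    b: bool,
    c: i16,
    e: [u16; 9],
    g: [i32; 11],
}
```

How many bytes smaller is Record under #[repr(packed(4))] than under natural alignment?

natural layout:
  0..4  f  (4B, 4-aligned)
  4..8  d  (4B, 4-aligned)
  8..10  h  (2B, 2-aligned)
  10..11  b  (1B, 1-aligned)
  11..12  -- padding (1B)
  12..14  c  (2B, 2-aligned)
  14..32  e  (18B, 2-aligned)
  32..76  g  (44B, 4-aligned)
  sizeof = 76, alignof = 4
packed(4) layout:
  0..4  f  (4B, 4-aligned)
  4..8  d  (4B, 4-aligned)
  8..10  h  (2B, 2-aligned)
  10..11  b  (1B, 1-aligned)
  11..12  -- padding (1B)
  12..14  c  (2B, 2-aligned)
  14..32  e  (18B, 2-aligned)
  32..76  g  (44B, 4-aligned)
  sizeof = 76, alignof = 4
76 − 76 = 0

0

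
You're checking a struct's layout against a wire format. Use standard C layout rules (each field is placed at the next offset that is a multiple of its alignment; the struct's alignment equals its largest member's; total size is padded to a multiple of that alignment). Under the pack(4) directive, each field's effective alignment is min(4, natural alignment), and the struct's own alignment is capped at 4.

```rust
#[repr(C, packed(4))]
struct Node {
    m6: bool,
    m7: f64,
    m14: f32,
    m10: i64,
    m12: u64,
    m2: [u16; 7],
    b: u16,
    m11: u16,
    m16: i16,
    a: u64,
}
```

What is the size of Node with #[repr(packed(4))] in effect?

60

m6 at 0 (size 1, align 1) → ends 1
pad 3 to align 4 for m7
m7 at 4 (size 8, align 4) → ends 12
m14 at 12 (size 4, align 4) → ends 16
m10 at 16 (size 8, align 4) → ends 24
m12 at 24 (size 8, align 4) → ends 32
m2 at 32 (size 14, align 2) → ends 46
b at 46 (size 2, align 2) → ends 48
m11 at 48 (size 2, align 2) → ends 50
m16 at 50 (size 2, align 2) → ends 52
a at 52 (size 8, align 4) → ends 60
total 60 bytes, alignment 4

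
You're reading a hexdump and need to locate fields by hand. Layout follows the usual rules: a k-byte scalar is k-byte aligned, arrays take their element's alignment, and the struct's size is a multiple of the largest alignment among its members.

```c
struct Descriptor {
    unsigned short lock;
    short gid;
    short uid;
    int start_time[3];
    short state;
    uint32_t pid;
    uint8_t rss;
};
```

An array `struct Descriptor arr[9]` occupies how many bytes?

0..2  lock  (2B, 2-aligned)
2..4  gid  (2B, 2-aligned)
4..6  uid  (2B, 2-aligned)
6..8  -- padding (2B)
8..20  start_time  (12B, 4-aligned)
20..22  state  (2B, 2-aligned)
22..24  -- padding (2B)
24..28  pid  (4B, 4-aligned)
28..29  rss  (1B, 1-aligned)
29..32  -- tail padding (3B)
sizeof = 32, alignof = 4
array of 9: 9 × 32 = 288

288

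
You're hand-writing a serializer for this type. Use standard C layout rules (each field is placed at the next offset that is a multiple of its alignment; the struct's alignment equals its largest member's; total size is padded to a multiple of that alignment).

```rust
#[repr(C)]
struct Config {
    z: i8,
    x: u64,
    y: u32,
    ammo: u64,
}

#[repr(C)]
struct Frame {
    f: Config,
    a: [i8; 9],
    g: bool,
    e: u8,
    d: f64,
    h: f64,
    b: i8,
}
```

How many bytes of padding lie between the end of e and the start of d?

5

Config: z at 0 (size 1, align 1) → ends 1; pad 7 to align 8 for x; x at 8 (size 8, align 8) → ends 16; y at 16 (size 4, align 4) → ends 20; pad 4 to align 8 for ammo; ammo at 24 (size 8, align 8) → ends 32; total 32 bytes, alignment 8
f at 0 (size 32, align 8) → ends 32
a at 32 (size 9, align 1) → ends 41
g at 41 (size 1, align 1) → ends 42
e at 42 (size 1, align 1) → ends 43
pad 5 to align 8 for d
d at 48 (size 8, align 8) → ends 56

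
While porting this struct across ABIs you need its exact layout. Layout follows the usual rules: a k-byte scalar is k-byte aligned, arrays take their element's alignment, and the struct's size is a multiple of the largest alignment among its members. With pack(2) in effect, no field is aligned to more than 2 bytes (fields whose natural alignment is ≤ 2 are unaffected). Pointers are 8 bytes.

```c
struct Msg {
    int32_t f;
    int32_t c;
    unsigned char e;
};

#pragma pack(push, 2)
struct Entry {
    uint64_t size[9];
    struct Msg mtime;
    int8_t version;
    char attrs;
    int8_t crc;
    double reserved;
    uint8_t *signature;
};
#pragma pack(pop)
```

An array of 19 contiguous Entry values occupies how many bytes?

1976

Msg: 0..4  f  (4B, 4-aligned); 4..8  c  (4B, 4-aligned); 8..9  e  (1B, 1-aligned); 9..12  -- tail padding (3B); sizeof = 12, alignof = 4
0..72  size  (72B, 2-aligned)
72..84  mtime  (12B, 2-aligned)
84..85  version  (1B, 1-aligned)
85..86  attrs  (1B, 1-aligned)
86..87  crc  (1B, 1-aligned)
87..88  -- padding (1B)
88..96  reserved  (8B, 2-aligned)
96..104  signature  (8B, 2-aligned)
sizeof = 104, alignof = 2
array of 19: 19 × 104 = 1976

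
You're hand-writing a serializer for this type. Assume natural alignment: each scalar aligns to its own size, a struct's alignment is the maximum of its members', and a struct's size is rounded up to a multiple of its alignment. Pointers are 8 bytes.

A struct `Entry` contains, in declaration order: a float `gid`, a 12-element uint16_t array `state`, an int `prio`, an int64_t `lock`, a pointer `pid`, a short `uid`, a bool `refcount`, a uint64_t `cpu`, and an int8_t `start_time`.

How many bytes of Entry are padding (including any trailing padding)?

gid at 0 (size 4, align 4) → ends 4
state at 4 (size 24, align 2) → ends 28
prio at 28 (size 4, align 4) → ends 32
lock at 32 (size 8, align 8) → ends 40
pid at 40 (size 8, align 8) → ends 48
uid at 48 (size 2, align 2) → ends 50
refcount at 50 (size 1, align 1) → ends 51
pad 5 to align 8 for cpu
cpu at 56 (size 8, align 8) → ends 64
start_time at 64 (size 1, align 1) → ends 65
tail pad 7 to reach multiple of 8
total 72 bytes, alignment 8
data bytes 60, size 72 → padding 12

12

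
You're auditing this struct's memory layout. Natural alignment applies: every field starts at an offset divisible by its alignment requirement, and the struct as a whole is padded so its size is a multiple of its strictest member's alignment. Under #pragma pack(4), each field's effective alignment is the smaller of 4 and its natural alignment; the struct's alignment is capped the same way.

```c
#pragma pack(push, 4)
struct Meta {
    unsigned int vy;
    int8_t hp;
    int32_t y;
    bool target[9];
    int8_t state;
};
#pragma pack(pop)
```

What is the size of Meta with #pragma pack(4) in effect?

24

vy at 0 (size 4, align 4) → ends 4
hp at 4 (size 1, align 1) → ends 5
pad 3 to align 4 for y
y at 8 (size 4, align 4) → ends 12
target at 12 (size 9, align 1) → ends 21
state at 21 (size 1, align 1) → ends 22
tail pad 2 to reach multiple of 4
total 24 bytes, alignment 4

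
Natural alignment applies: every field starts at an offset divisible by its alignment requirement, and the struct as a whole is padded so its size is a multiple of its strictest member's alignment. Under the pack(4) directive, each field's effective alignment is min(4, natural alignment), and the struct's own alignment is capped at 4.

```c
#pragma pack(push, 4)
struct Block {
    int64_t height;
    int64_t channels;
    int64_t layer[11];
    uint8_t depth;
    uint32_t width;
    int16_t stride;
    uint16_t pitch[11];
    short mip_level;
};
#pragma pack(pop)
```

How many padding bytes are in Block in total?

height at 0 (size 8, align 4) → ends 8
channels at 8 (size 8, align 4) → ends 16
layer at 16 (size 88, align 4) → ends 104
depth at 104 (size 1, align 1) → ends 105
pad 3 to align 4 for width
width at 108 (size 4, align 4) → ends 112
stride at 112 (size 2, align 2) → ends 114
pitch at 114 (size 22, align 2) → ends 136
mip_level at 136 (size 2, align 2) → ends 138
tail pad 2 to reach multiple of 4
total 140 bytes, alignment 4
data bytes 135, size 140 → padding 5

5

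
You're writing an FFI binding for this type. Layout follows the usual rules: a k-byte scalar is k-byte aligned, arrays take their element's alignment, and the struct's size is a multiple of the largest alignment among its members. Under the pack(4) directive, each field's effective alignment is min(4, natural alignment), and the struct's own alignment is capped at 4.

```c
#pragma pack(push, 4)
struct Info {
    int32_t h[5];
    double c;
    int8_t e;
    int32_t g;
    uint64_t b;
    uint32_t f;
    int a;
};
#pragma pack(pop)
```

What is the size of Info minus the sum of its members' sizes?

3

0..20  h  (20B, 4-aligned)
20..28  c  (8B, 4-aligned)
28..29  e  (1B, 1-aligned)
29..32  -- padding (3B)
32..36  g  (4B, 4-aligned)
36..44  b  (8B, 4-aligned)
44..48  f  (4B, 4-aligned)
48..52  a  (4B, 4-aligned)
sizeof = 52, alignof = 4
data bytes 49, size 52 → padding 3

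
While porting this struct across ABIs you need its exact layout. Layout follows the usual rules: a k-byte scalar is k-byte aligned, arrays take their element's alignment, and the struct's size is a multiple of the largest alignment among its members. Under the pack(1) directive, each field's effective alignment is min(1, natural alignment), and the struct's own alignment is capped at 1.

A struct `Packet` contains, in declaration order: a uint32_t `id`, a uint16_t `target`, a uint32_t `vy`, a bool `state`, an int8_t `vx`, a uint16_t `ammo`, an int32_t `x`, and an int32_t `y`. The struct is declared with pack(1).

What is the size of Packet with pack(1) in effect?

22

id at 0 (size 4, align 1) → ends 4
target at 4 (size 2, align 1) → ends 6
vy at 6 (size 4, align 1) → ends 10
state at 10 (size 1, align 1) → ends 11
vx at 11 (size 1, align 1) → ends 12
ammo at 12 (size 2, align 1) → ends 14
x at 14 (size 4, align 1) → ends 18
y at 18 (size 4, align 1) → ends 22
total 22 bytes, alignment 1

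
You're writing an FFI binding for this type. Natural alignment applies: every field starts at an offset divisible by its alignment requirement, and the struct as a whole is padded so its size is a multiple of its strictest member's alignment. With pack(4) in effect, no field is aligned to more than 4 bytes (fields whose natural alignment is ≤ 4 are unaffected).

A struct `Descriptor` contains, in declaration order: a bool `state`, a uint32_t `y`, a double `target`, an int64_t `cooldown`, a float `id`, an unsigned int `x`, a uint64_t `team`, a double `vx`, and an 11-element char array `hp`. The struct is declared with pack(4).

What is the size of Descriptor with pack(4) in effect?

state at 0 (size 1, align 1) → ends 1
pad 3 to align 4 for y
y at 4 (size 4, align 4) → ends 8
target at 8 (size 8, align 4) → ends 16
cooldown at 16 (size 8, align 4) → ends 24
id at 24 (size 4, align 4) → ends 28
x at 28 (size 4, align 4) → ends 32
team at 32 (size 8, align 4) → ends 40
vx at 40 (size 8, align 4) → ends 48
hp at 48 (size 11, align 1) → ends 59
tail pad 1 to reach multiple of 4
total 60 bytes, alignment 4

60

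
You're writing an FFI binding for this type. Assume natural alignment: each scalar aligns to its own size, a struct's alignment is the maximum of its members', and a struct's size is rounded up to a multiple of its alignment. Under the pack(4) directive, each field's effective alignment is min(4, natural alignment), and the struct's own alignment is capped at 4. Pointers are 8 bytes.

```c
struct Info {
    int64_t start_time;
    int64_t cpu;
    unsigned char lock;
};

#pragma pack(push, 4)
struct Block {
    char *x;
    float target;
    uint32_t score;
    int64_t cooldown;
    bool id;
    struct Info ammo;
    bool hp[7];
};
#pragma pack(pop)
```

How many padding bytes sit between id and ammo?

Info: @0: start_time [8B, align 8] → 8; @8: cpu [8B, align 8] → 16; @16: lock [1B, align 1] → 17; +7 tail pad (align 8); size 24, align 8
@0: x [8B, align 4] → 8
@8: target [4B, align 4] → 12
@12: score [4B, align 4] → 16
@16: cooldown [8B, align 4] → 24
@24: id [1B, align 1] → 25
+3 pad (align 4)
@28: ammo [24B, align 4] → 52

3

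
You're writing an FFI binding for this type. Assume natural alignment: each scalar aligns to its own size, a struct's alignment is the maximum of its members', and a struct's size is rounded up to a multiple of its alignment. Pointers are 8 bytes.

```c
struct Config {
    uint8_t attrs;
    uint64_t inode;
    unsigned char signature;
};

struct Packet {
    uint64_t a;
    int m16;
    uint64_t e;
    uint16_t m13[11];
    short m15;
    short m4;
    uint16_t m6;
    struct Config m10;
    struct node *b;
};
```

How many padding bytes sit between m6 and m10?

4

Config: attrs at 0 (size 1, align 1) → ends 1; pad 7 to align 8 for inode; inode at 8 (size 8, align 8) → ends 16; signature at 16 (size 1, align 1) → ends 17; tail pad 7 to reach multiple of 8; total 24 bytes, alignment 8
a at 0 (size 8, align 8) → ends 8
m16 at 8 (size 4, align 4) → ends 12
pad 4 to align 8 for e
e at 16 (size 8, align 8) → ends 24
m13 at 24 (size 22, align 2) → ends 46
m15 at 46 (size 2, align 2) → ends 48
m4 at 48 (size 2, align 2) → ends 50
m6 at 50 (size 2, align 2) → ends 52
pad 4 to align 8 for m10
m10 at 56 (size 24, align 8) → ends 80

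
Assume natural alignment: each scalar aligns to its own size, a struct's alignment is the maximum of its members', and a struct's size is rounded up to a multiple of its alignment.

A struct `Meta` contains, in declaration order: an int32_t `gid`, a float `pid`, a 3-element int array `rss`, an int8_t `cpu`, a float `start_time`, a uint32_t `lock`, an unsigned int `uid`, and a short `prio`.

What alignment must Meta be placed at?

member alignments: gid=4, pid=4, rss=4, cpu=1, start_time=4, lock=4, uid=4, prio=2
max = 4

4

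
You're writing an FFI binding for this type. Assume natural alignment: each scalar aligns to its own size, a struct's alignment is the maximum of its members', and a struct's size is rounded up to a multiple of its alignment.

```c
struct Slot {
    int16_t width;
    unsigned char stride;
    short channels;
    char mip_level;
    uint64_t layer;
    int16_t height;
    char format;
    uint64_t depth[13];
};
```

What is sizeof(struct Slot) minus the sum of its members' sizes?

7

width at 0 (size 2, align 2) → ends 2
stride at 2 (size 1, align 1) → ends 3
pad 1 to align 2 for channels
channels at 4 (size 2, align 2) → ends 6
mip_level at 6 (size 1, align 1) → ends 7
pad 1 to align 8 for layer
layer at 8 (size 8, align 8) → ends 16
height at 16 (size 2, align 2) → ends 18
format at 18 (size 1, align 1) → ends 19
pad 5 to align 8 for depth
depth at 24 (size 104, align 8) → ends 128
total 128 bytes, alignment 8
data bytes 121, size 128 → padding 7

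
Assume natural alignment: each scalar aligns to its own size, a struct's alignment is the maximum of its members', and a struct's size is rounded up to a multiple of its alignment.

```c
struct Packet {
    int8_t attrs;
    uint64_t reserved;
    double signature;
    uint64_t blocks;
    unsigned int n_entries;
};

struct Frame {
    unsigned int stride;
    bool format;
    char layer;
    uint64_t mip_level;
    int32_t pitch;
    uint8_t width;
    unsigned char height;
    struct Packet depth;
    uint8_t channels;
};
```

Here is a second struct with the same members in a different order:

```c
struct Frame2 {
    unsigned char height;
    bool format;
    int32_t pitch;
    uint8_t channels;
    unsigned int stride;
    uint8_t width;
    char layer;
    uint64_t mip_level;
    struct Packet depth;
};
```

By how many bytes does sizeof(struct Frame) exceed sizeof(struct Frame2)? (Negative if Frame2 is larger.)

Packet: attrs at 0 (size 1, align 1) → ends 1; pad 7 to align 8 for reserved; reserved at 8 (size 8, align 8) → ends 16; signature at 16 (size 8, align 8) → ends 24; blocks at 24 (size 8, align 8) → ends 32; n_entries at 32 (size 4, align 4) → ends 36; tail pad 4 to reach multiple of 8; total 40 bytes, alignment 8
stride at 0 (size 4, align 4) → ends 4
format at 4 (size 1, align 1) → ends 5
layer at 5 (size 1, align 1) → ends 6
pad 2 to align 8 for mip_level
mip_level at 8 (size 8, align 8) → ends 16
pitch at 16 (size 4, align 4) → ends 20
width at 20 (size 1, align 1) → ends 21
height at 21 (size 1, align 1) → ends 22
pad 2 to align 8 for depth
depth at 24 (size 40, align 8) → ends 64
channels at 64 (size 1, align 1) → ends 65
tail pad 7 to reach multiple of 8
total 72 bytes, alignment 8
— Frame2 —
height at 0 (size 1, align 1) → ends 1
format at 1 (size 1, align 1) → ends 2
pad 2 to align 4 for pitch
pitch at 4 (size 4, align 4) → ends 8
channels at 8 (size 1, align 1) → ends 9
pad 3 to align 4 for stride
stride at 12 (size 4, align 4) → ends 16
width at 16 (size 1, align 1) → ends 17
layer at 17 (size 1, align 1) → ends 18
pad 6 to align 8 for mip_level
mip_level at 24 (size 8, align 8) → ends 32
depth at 32 (size 40, align 8) → ends 72
total 72 bytes, alignment 8
72 − 72 = 0

0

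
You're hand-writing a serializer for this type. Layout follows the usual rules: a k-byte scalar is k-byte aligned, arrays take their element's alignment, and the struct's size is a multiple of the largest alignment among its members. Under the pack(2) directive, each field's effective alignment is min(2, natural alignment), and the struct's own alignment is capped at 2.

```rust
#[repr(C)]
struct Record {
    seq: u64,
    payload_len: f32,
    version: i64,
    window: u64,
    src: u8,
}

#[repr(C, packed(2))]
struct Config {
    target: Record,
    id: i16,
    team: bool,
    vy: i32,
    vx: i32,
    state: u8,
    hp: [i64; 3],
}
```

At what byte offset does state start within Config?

Record: @0: seq [8B, align 8] → 8; @8: payload_len [4B, align 4] → 12; +4 pad (align 8); @16: version [8B, align 8] → 24; @24: window [8B, align 8] → 32; @32: src [1B, align 1] → 33; +7 tail pad (align 8); size 40, align 8
@0: target [40B, align 2] → 40
@40: id [2B, align 2] → 42
@42: team [1B, align 1] → 43
+1 pad (align 2)
@44: vy [4B, align 2] → 48
@48: vx [4B, align 2] → 52
@52: state [1B, align 1] → 53

52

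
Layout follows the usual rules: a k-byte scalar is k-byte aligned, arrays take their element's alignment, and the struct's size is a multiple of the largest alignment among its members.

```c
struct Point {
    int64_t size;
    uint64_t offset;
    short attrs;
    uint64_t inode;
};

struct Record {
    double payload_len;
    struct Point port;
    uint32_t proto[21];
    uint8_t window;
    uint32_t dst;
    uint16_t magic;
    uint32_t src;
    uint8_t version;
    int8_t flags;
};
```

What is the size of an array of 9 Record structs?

Point: 0..8  size  (8B, 8-aligned); 8..16  offset  (8B, 8-aligned); 16..18  attrs  (2B, 2-aligned); 18..24  -- padding (6B); 24..32  inode  (8B, 8-aligned); sizeof = 32, alignof = 8
0..8  payload_len  (8B, 8-aligned)
8..40  port  (32B, 8-aligned)
40..124  proto  (84B, 4-aligned)
124..125  window  (1B, 1-aligned)
125..128  -- padding (3B)
128..132  dst  (4B, 4-aligned)
132..134  magic  (2B, 2-aligned)
134..136  -- padding (2B)
136..140  src  (4B, 4-aligned)
140..141  version  (1B, 1-aligned)
141..142  flags  (1B, 1-aligned)
142..144  -- tail padding (2B)
sizeof = 144, alignof = 8
array of 9: 9 × 144 = 1296

1296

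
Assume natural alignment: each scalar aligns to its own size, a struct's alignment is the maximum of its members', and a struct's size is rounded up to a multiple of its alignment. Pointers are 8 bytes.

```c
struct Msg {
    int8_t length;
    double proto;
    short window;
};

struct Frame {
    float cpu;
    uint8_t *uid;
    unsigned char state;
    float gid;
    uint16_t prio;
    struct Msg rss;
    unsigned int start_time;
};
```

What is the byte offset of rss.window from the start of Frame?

Msg: length at 0 (size 1, align 1) → ends 1; pad 7 to align 8 for proto; proto at 8 (size 8, align 8) → ends 16; window at 16 (size 2, align 2) → ends 18; tail pad 6 to reach multiple of 8; total 24 bytes, alignment 8
cpu at 0 (size 4, align 4) → ends 4
pad 4 to align 8 for uid
uid at 8 (size 8, align 8) → ends 16
state at 16 (size 1, align 1) → ends 17
pad 3 to align 4 for gid
gid at 20 (size 4, align 4) → ends 24
prio at 24 (size 2, align 2) → ends 26
pad 6 to align 8 for rss
rss at 32 (size 24, align 8) → ends 56
within Msg: window at 16
32 + 16 = 48

48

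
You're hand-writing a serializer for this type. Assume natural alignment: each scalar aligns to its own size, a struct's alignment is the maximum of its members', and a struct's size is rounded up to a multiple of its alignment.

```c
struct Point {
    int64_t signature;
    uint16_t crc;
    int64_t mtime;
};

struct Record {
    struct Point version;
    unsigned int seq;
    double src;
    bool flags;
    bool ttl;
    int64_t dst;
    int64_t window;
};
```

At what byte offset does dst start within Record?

Point: 0..8  signature  (8B, 8-aligned); 8..10  crc  (2B, 2-aligned); 10..16  -- padding (6B); 16..24  mtime  (8B, 8-aligned); sizeof = 24, alignof = 8
0..24  version  (24B, 8-aligned)
24..28  seq  (4B, 4-aligned)
28..32  -- padding (4B)
32..40  src  (8B, 8-aligned)
40..41  flags  (1B, 1-aligned)
41..42  ttl  (1B, 1-aligned)
42..48  -- padding (6B)
48..56  dst  (8B, 8-aligned)

48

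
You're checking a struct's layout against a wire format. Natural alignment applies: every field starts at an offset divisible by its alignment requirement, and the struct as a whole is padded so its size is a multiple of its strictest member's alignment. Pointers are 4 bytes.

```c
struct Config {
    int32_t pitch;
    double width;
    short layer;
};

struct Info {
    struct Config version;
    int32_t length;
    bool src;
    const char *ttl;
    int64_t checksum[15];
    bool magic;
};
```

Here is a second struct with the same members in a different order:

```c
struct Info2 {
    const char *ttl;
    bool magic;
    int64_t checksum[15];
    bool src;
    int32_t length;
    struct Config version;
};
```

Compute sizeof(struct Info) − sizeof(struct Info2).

Config: @0: pitch [4B, align 4] → 4; +4 pad (align 8); @8: width [8B, align 8] → 16; @16: layer [2B, align 2] → 18; +6 tail pad (align 8); size 24, align 8
@0: version [24B, align 8] → 24
@24: length [4B, align 4] → 28
@28: src [1B, align 1] → 29
+3 pad (align 4)
@32: ttl [4B, align 4] → 36
+4 pad (align 8)
@40: checksum [120B, align 8] → 160
@160: magic [1B, align 1] → 161
+7 tail pad (align 8)
size 168, align 8
— Info2 —
@0: ttl [4B, align 4] → 4
@4: magic [1B, align 1] → 5
+3 pad (align 8)
@8: checksum [120B, align 8] → 128
@128: src [1B, align 1] → 129
+3 pad (align 4)
@132: length [4B, align 4] → 136
@136: version [24B, align 8] → 160
size 160, align 8
168 − 160 = 8

8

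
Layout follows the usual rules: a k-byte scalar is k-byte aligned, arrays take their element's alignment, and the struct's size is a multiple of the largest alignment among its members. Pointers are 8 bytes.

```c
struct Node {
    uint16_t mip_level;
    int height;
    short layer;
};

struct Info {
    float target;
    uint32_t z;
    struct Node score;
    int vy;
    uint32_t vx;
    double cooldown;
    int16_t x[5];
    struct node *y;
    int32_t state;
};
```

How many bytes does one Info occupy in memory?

72

Node: @0: mip_level [2B, align 2] → 2; +2 pad (align 4); @4: height [4B, align 4] → 8; @8: layer [2B, align 2] → 10; +2 tail pad (align 4); size 12, align 4
@0: target [4B, align 4] → 4
@4: z [4B, align 4] → 8
@8: score [12B, align 4] → 20
@20: vy [4B, align 4] → 24
@24: vx [4B, align 4] → 28
+4 pad (align 8)
@32: cooldown [8B, align 8] → 40
@40: x [10B, align 2] → 50
+6 pad (align 8)
@56: y [8B, align 8] → 64
@64: state [4B, align 4] → 68
+4 tail pad (align 8)
size 72, align 8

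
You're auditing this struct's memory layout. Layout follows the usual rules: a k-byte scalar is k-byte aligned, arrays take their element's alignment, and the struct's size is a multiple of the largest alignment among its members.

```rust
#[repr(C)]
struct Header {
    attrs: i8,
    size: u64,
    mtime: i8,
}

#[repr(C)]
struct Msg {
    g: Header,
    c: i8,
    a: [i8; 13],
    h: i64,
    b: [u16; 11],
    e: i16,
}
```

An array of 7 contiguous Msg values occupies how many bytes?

Header: attrs at 0 (size 1, align 1) → ends 1; pad 7 to align 8 for size; size at 8 (size 8, align 8) → ends 16; mtime at 16 (size 1, align 1) → ends 17; tail pad 7 to reach multiple of 8; total 24 bytes, alignment 8
g at 0 (size 24, align 8) → ends 24
c at 24 (size 1, align 1) → ends 25
a at 25 (size 13, align 1) → ends 38
pad 2 to align 8 for h
h at 40 (size 8, align 8) → ends 48
b at 48 (size 22, align 2) → ends 70
e at 70 (size 2, align 2) → ends 72
total 72 bytes, alignment 8
array of 7: 7 × 72 = 504

504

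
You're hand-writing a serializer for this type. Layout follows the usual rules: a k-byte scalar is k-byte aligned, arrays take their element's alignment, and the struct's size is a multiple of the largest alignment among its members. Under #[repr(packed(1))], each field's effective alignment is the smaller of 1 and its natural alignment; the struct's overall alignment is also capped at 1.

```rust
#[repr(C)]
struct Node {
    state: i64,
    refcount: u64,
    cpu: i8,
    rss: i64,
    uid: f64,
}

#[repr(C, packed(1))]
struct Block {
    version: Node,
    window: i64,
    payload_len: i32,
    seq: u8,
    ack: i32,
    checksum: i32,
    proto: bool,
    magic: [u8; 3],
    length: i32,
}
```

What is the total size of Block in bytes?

Node: @0: state [8B, align 8] → 8; @8: refcount [8B, align 8] → 16; @16: cpu [1B, align 1] → 17; +7 pad (align 8); @24: rss [8B, align 8] → 32; @32: uid [8B, align 8] → 40; size 40, align 8
@0: version [40B, align 1] → 40
@40: window [8B, align 1] → 48
@48: payload_len [4B, align 1] → 52
@52: seq [1B, align 1] → 53
@53: ack [4B, align 1] → 57
@57: checksum [4B, align 1] → 61
@61: proto [1B, align 1] → 62
@62: magic [3B, align 1] → 65
@65: length [4B, align 1] → 69
size 69, align 1

69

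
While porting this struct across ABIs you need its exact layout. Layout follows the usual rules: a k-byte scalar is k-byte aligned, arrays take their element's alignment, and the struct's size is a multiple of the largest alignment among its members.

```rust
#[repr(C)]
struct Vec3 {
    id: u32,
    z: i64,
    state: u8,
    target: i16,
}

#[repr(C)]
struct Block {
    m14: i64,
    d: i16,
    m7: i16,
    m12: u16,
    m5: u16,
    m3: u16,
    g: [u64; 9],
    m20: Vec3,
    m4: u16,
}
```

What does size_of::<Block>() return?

Vec3: id at 0 (size 4, align 4) → ends 4; pad 4 to align 8 for z; z at 8 (size 8, align 8) → ends 16; state at 16 (size 1, align 1) → ends 17; pad 1 to align 2 for target; target at 18 (size 2, align 2) → ends 20; tail pad 4 to reach multiple of 8; total 24 bytes, alignment 8
m14 at 0 (size 8, align 8) → ends 8
d at 8 (size 2, align 2) → ends 10
m7 at 10 (size 2, align 2) → ends 12
m12 at 12 (size 2, align 2) → ends 14
m5 at 14 (size 2, align 2) → ends 16
m3 at 16 (size 2, align 2) → ends 18
pad 6 to align 8 for g
g at 24 (size 72, align 8) → ends 96
m20 at 96 (size 24, align 8) → ends 120
m4 at 120 (size 2, align 2) → ends 122
tail pad 6 to reach multiple of 8
total 128 bytes, alignment 8

128 bytes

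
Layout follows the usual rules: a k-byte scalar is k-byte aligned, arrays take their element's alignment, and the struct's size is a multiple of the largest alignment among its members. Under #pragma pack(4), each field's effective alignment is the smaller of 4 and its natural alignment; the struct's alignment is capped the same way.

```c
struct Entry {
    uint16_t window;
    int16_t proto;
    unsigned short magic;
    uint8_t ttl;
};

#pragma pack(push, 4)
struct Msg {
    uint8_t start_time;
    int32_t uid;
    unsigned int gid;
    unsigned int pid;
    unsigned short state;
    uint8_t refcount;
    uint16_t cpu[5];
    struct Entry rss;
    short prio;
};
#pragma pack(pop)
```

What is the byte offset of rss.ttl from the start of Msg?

36

Entry: 0..2  window  (2B, 2-aligned); 2..4  proto  (2B, 2-aligned); 4..6  magic  (2B, 2-aligned); 6..7  ttl  (1B, 1-aligned); 7..8  -- tail padding (1B); sizeof = 8, alignof = 2
0..1  start_time  (1B, 1-aligned)
1..4  -- padding (3B)
4..8  uid  (4B, 4-aligned)
8..12  gid  (4B, 4-aligned)
12..16  pid  (4B, 4-aligned)
16..18  state  (2B, 2-aligned)
18..19  refcount  (1B, 1-aligned)
19..20  -- padding (1B)
20..30  cpu  (10B, 2-aligned)
30..38  rss  (8B, 2-aligned)
within Entry: ttl at 6
30 + 6 = 36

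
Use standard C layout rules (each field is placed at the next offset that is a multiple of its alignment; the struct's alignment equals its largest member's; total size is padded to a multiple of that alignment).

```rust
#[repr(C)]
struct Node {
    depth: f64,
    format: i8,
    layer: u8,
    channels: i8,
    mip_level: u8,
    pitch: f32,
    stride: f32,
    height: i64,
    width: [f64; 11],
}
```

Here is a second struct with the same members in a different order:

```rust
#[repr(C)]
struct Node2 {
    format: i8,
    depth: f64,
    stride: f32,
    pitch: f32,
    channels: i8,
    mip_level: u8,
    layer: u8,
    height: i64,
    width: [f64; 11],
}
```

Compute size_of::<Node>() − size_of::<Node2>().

-8

@0: depth [8B, align 8] → 8
@8: format [1B, align 1] → 9
@9: layer [1B, align 1] → 10
@10: channels [1B, align 1] → 11
@11: mip_level [1B, align 1] → 12
@12: pitch [4B, align 4] → 16
@16: stride [4B, align 4] → 20
+4 pad (align 8)
@24: height [8B, align 8] → 32
@32: width [88B, align 8] → 120
size 120, align 8
— Node2 —
@0: format [1B, align 1] → 1
+7 pad (align 8)
@8: depth [8B, align 8] → 16
@16: stride [4B, align 4] → 20
@20: pitch [4B, align 4] → 24
@24: channels [1B, align 1] → 25
@25: mip_level [1B, align 1] → 26
@26: layer [1B, align 1] → 27
+5 pad (align 8)
@32: height [8B, align 8] → 40
@40: width [88B, align 8] → 128
size 128, align 8
120 − 128 = -8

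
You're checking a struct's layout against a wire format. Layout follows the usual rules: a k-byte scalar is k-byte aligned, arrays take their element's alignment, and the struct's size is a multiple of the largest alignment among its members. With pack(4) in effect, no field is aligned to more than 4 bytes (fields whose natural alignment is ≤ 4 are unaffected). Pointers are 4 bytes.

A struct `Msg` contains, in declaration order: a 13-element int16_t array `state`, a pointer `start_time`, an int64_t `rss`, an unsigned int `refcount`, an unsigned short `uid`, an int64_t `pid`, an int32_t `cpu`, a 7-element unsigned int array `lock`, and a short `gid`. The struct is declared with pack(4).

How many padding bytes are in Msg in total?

6

0..26  state  (26B, 2-aligned)
26..28  -- padding (2B)
28..32  start_time  (4B, 4-aligned)
32..40  rss  (8B, 4-aligned)
40..44  refcount  (4B, 4-aligned)
44..46  uid  (2B, 2-aligned)
46..48  -- padding (2B)
48..56  pid  (8B, 4-aligned)
56..60  cpu  (4B, 4-aligned)
60..88  lock  (28B, 4-aligned)
88..90  gid  (2B, 2-aligned)
90..92  -- tail padding (2B)
sizeof = 92, alignof = 4
data bytes 86, size 92 → padding 6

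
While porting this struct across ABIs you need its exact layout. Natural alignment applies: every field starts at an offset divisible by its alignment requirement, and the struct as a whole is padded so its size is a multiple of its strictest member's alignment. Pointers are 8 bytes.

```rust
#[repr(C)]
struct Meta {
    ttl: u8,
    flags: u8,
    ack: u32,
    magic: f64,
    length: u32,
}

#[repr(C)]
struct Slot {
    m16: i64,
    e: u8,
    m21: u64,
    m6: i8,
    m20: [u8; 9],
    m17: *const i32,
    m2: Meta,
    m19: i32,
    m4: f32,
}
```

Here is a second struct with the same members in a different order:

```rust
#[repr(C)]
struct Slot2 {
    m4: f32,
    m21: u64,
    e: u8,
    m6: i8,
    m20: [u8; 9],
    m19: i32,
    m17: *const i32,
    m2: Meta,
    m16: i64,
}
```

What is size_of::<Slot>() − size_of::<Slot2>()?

Meta: 0..1  ttl  (1B, 1-aligned); 1..2  flags  (1B, 1-aligned); 2..4  -- padding (2B); 4..8  ack  (4B, 4-aligned); 8..16  magic  (8B, 8-aligned); 16..20  length  (4B, 4-aligned); 20..24  -- tail padding (4B); sizeof = 24, alignof = 8
0..8  m16  (8B, 8-aligned)
8..9  e  (1B, 1-aligned)
9..16  -- padding (7B)
16..24  m21  (8B, 8-aligned)
24..25  m6  (1B, 1-aligned)
25..34  m20  (9B, 1-aligned)
34..40  -- padding (6B)
40..48  m17  (8B, 8-aligned)
48..72  m2  (24B, 8-aligned)
72..76  m19  (4B, 4-aligned)
76..80  m4  (4B, 4-aligned)
sizeof = 80, alignof = 8
— Slot2 —
0..4  m4  (4B, 4-aligned)
4..8  -- padding (4B)
8..16  m21  (8B, 8-aligned)
16..17  e  (1B, 1-aligned)
17..18  m6  (1B, 1-aligned)
18..27  m20  (9B, 1-aligned)
27..28  -- padding (1B)
28..32  m19  (4B, 4-aligned)
32..40  m17  (8B, 8-aligned)
40..64  m2  (24B, 8-aligned)
64..72  m16  (8B, 8-aligned)
sizeof = 72, alignof = 8
80 − 72 = 8

8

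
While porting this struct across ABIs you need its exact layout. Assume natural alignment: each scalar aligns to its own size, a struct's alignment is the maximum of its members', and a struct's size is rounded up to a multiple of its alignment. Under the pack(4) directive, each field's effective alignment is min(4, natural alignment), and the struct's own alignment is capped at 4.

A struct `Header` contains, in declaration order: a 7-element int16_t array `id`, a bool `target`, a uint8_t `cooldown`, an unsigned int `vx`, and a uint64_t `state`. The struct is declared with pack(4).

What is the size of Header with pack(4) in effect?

28

0..14  id  (14B, 2-aligned)
14..15  target  (1B, 1-aligned)
15..16  cooldown  (1B, 1-aligned)
16..20  vx  (4B, 4-aligned)
20..28  state  (8B, 4-aligned)
sizeof = 28, alignof = 4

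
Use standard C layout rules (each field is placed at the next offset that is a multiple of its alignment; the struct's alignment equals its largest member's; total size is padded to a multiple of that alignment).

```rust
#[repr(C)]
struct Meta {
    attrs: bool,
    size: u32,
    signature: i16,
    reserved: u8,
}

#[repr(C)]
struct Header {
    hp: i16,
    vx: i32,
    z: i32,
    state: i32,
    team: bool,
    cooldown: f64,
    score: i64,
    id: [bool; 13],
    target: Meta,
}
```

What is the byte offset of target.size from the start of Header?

60

Meta: 0..1  attrs  (1B, 1-aligned); 1..4  -- padding (3B); 4..8  size  (4B, 4-aligned); 8..10  signature  (2B, 2-aligned); 10..11  reserved  (1B, 1-aligned); 11..12  -- tail padding (1B); sizeof = 12, alignof = 4
0..2  hp  (2B, 2-aligned)
2..4  -- padding (2B)
4..8  vx  (4B, 4-aligned)
8..12  z  (4B, 4-aligned)
12..16  state  (4B, 4-aligned)
16..17  team  (1B, 1-aligned)
17..24  -- padding (7B)
24..32  cooldown  (8B, 8-aligned)
32..40  score  (8B, 8-aligned)
40..53  id  (13B, 1-aligned)
53..56  -- padding (3B)
56..68  target  (12B, 4-aligned)
within Meta: size at 4
56 + 4 = 60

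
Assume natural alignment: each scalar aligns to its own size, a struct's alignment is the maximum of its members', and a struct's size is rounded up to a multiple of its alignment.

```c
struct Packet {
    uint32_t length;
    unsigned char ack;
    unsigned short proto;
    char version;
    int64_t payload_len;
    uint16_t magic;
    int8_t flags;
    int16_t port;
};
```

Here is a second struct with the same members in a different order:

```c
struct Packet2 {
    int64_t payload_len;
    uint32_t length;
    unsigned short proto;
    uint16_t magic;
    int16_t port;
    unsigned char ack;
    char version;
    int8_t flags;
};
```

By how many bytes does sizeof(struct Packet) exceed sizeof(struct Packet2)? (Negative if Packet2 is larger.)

length at 0 (size 4, align 4) → ends 4
ack at 4 (size 1, align 1) → ends 5
pad 1 to align 2 for proto
proto at 6 (size 2, align 2) → ends 8
version at 8 (size 1, align 1) → ends 9
pad 7 to align 8 for payload_len
payload_len at 16 (size 8, align 8) → ends 24
magic at 24 (size 2, align 2) → ends 26
flags at 26 (size 1, align 1) → ends 27
pad 1 to align 2 for port
port at 28 (size 2, align 2) → ends 30
tail pad 2 to reach multiple of 8
total 32 bytes, alignment 8
— Packet2 —
payload_len at 0 (size 8, align 8) → ends 8
length at 8 (size 4, align 4) → ends 12
proto at 12 (size 2, align 2) → ends 14
magic at 14 (size 2, align 2) → ends 16
port at 16 (size 2, align 2) → ends 18
ack at 18 (size 1, align 1) → ends 19
version at 19 (size 1, align 1) → ends 20
flags at 20 (size 1, align 1) → ends 21
tail pad 3 to reach multiple of 8
total 24 bytes, alignment 8
32 − 24 = 8

8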